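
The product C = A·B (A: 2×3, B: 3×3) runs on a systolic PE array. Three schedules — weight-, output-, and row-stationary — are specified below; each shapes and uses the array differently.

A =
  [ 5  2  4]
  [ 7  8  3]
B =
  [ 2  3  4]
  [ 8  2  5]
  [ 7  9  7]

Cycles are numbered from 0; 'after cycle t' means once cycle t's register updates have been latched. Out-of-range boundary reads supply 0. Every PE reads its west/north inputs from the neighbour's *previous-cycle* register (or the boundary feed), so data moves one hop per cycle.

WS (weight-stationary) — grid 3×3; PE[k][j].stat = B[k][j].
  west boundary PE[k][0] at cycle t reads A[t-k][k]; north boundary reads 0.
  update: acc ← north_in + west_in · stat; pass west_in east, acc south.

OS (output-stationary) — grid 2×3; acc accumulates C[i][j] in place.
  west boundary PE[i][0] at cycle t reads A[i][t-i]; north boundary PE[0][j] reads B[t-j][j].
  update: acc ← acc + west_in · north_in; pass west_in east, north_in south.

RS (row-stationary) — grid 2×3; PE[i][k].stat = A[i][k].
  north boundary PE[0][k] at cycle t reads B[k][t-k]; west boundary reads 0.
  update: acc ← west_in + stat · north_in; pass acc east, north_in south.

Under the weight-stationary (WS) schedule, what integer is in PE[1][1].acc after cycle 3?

Tracing WS — 3×3 array, target PE[1][1]:
  @0  [0,1]  acc 0  |  →0  ↓0
  @0  [1,0]  acc 0  |  →0  ↓0
  @0  [1,1]  acc 0  |  →0  ↓0
  @1  [0,1]  acc 15  |  →5  ↓15
  @1  [1,0]  acc 26  |  →2  ↓26
  @1  [1,1]  acc 0  |  →0  ↓0
  @2  [0,1]  acc 21  |  →7  ↓21
  @2  [1,0]  acc 78  |  →8  ↓78
  @2  [1,1]  acc 19  |  →2  ↓19
  @3  [0,1]  acc 0  |  →0  ↓0
  @3  [1,0]  acc 0  |  →0  ↓0
  @3  [1,1]  acc 37  |  →8  ↓37

PE[1][1].acc = 37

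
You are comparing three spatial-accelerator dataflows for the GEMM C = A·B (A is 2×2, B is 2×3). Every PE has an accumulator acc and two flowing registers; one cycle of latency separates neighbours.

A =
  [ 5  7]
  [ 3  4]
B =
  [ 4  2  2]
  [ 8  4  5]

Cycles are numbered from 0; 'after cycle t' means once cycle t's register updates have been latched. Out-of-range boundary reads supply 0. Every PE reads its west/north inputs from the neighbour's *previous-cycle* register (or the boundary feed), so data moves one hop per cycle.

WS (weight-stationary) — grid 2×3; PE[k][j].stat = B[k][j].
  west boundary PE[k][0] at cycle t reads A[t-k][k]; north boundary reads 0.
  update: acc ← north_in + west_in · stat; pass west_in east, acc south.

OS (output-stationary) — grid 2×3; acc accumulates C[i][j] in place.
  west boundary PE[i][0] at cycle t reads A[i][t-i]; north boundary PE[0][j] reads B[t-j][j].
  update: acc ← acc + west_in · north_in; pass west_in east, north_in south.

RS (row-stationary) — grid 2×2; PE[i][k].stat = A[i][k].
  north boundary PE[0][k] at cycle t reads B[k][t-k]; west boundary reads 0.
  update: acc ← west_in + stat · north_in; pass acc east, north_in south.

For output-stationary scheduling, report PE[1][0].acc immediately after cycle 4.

Tracing OS — 2×3 array, target PE[1][0]:
  after 0 — PE[0][0] acc=20, pass-E 5, pass-S 4
  after 0 — PE[1][0] acc=0, pass-E 0, pass-S 0
  after 1 — PE[0][0] acc=76, pass-E 7, pass-S 8
  after 1 — PE[1][0] acc=12, pass-E 3, pass-S 4
  after 2 — PE[0][0] acc=76, pass-E 0, pass-S 0
  after 2 — PE[1][0] acc=44, pass-E 4, pass-S 8
  after 3 — PE[0][0] acc=76, pass-E 0, pass-S 0
  after 3 — PE[1][0] acc=44, pass-E 0, pass-S 0
  after 4 — PE[0][0] acc=76, pass-E 0, pass-S 0
  after 4 — PE[1][0] acc=44, pass-E 0, pass-S 0

PE[1][0].acc = 44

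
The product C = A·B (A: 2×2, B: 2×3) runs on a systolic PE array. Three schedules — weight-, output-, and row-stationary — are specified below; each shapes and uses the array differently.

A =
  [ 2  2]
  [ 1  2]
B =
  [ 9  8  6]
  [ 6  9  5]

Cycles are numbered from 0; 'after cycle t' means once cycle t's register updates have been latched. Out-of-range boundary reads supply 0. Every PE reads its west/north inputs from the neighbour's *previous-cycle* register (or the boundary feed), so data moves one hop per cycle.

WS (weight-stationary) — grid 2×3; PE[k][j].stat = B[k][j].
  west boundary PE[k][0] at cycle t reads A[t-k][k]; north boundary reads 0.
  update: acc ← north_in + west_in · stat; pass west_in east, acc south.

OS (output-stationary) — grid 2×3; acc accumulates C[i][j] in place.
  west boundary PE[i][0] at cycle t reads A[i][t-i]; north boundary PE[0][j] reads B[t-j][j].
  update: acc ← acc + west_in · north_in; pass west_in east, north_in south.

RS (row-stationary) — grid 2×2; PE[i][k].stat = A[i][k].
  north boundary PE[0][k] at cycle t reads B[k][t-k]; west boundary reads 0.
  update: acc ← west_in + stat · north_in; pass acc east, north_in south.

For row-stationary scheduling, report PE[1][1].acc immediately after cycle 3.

RS on a 2×2 grid — tracing PE[1][1] and its feeders:
  t=0 PE[0][1]: acc=0 h=0 v=0
  t=0 PE[1][0]: acc=0 h=0 v=0
  t=0 PE[1][1]: acc=0 h=0 v=0
  t=1 PE[0][1]: acc=30 h=30 v=6
  t=1 PE[1][0]: acc=9 h=9 v=9
  t=1 PE[1][1]: acc=0 h=0 v=0
  t=2 PE[0][1]: acc=34 h=34 v=9
  t=2 PE[1][0]: acc=8 h=8 v=8
  t=2 PE[1][1]: acc=21 h=21 v=6
  t=3 PE[0][1]: acc=22 h=22 v=5
  t=3 PE[1][0]: acc=6 h=6 v=6
  t=3 PE[1][1]: acc=26 h=26 v=9

PE[1][1].acc = 26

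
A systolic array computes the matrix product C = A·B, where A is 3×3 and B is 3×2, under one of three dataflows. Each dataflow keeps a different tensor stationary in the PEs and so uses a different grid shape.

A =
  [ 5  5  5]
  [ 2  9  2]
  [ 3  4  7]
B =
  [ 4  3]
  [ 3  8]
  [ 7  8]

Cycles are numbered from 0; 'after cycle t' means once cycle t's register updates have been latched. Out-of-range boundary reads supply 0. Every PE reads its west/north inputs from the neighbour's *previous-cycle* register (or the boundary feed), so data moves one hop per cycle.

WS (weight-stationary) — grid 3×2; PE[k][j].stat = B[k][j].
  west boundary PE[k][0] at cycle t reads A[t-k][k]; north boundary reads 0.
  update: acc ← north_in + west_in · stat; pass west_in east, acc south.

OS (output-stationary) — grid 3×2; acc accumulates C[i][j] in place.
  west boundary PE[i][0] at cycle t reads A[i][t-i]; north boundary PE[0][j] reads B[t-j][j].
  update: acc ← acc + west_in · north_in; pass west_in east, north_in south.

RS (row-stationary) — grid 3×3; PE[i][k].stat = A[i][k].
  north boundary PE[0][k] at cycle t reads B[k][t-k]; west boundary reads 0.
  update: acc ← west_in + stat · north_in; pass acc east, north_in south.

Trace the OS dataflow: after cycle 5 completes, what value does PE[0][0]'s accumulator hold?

PE[0][0].acc = 70

OS on a 3×2 grid — tracing PE[0][0] and its feeders:
  t=0 PE[0][0]: acc=20 h=5 v=4
  t=1 PE[0][0]: acc=35 h=5 v=3
  t=2 PE[0][0]: acc=70 h=5 v=7
  t=3 PE[0][0]: acc=70 h=0 v=0
  t=4 PE[0][0]: acc=70 h=0 v=0
  t=5 PE[0][0]: acc=70 h=0 v=0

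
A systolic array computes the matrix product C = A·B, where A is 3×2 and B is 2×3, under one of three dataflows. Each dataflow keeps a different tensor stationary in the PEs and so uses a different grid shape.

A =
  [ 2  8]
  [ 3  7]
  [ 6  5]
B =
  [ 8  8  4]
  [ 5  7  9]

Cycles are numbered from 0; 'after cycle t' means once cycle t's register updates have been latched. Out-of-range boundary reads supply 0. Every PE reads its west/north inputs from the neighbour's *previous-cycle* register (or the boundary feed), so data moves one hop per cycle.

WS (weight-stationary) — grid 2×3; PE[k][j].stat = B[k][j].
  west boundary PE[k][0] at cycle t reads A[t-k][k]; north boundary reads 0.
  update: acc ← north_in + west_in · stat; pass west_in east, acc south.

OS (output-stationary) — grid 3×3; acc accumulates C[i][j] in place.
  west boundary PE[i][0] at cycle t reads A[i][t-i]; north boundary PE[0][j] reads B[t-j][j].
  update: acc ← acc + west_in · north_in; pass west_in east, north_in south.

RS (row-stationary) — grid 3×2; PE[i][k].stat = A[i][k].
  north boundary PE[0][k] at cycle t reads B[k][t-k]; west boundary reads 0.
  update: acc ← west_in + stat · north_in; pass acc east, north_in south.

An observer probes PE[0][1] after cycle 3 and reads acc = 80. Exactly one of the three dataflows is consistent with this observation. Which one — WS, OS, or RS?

dataflow = RS

— WS: 2×3; PE[0][1] trace:
  c0 r0c1: 0 / 0 / 0
  c1 r0c1: 16 / 2 / 16
  c2 r0c1: 24 / 3 / 24
  c3 r0c1: 48 / 6 / 48
— OS: 3×3; PE[0][1] trace:
  c0 r0c1: 0 / 0 / 0
  c1 r0c1: 16 / 2 / 8
  c2 r0c1: 72 / 8 / 7
  c3 r0c1: 72 / 0 / 0
— RS: 3×2; PE[0][1] trace:
  c0 r0c1: 0 / 0 / 0
  c1 r0c1: 56 / 56 / 5
  c2 r0c1: 72 / 72 / 7
  c3 r0c1: 80 / 80 / 9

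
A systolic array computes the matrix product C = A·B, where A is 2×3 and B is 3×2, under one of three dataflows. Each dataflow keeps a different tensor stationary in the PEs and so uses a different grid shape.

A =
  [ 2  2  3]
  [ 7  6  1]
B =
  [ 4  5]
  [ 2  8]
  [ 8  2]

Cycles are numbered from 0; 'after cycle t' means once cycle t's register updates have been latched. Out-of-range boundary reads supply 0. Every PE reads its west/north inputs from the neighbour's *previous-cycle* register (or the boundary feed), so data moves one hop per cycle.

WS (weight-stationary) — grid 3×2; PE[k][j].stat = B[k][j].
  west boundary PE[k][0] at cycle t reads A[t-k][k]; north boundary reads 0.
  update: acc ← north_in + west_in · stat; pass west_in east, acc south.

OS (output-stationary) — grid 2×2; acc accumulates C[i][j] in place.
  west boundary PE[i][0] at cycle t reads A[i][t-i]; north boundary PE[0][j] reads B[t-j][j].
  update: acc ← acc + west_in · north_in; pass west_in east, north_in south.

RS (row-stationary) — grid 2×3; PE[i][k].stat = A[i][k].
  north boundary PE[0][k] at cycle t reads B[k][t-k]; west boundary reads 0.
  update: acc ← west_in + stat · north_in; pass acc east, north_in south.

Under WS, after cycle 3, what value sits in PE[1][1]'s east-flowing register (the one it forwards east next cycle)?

register = 6

WS (3×2). Following PE[1][1] plus its west/north inputs:
  step 0 · PE0,1: acc=0; fwd→0 fwd↓0
  step 0 · PE1,0: acc=0; fwd→0 fwd↓0
  step 0 · PE1,1: acc=0; fwd→0 fwd↓0
  step 1 · PE0,1: acc=10; fwd→2 fwd↓10
  step 1 · PE1,0: acc=12; fwd→2 fwd↓12
  step 1 · PE1,1: acc=0; fwd→0 fwd↓0
  step 2 · PE0,1: acc=35; fwd→7 fwd↓35
  step 2 · PE1,0: acc=40; fwd→6 fwd↓40
  step 2 · PE1,1: acc=26; fwd→2 fwd↓26
  step 3 · PE0,1: acc=0; fwd→0 fwd↓0
  step 3 · PE1,0: acc=0; fwd→0 fwd↓0
  step 3 · PE1,1: acc=83; fwd→6 fwd↓83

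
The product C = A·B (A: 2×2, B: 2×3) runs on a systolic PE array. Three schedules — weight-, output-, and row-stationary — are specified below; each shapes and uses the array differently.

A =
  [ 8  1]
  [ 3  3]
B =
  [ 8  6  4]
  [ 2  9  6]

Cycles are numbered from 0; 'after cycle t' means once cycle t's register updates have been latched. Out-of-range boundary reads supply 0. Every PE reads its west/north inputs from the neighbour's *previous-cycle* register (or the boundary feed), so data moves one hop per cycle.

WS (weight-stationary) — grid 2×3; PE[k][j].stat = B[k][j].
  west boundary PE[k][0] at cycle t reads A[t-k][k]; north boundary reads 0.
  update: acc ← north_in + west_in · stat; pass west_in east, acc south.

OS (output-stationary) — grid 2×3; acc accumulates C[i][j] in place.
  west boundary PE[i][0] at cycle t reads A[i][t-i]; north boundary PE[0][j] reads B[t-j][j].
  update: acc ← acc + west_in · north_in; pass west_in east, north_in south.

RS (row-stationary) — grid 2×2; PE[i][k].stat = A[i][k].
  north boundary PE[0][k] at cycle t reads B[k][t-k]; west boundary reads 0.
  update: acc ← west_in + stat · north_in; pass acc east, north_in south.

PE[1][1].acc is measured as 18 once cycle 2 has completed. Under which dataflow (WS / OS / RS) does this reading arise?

dataflow = OS

— WS: 2×3; PE[1][1] trace:
  after 0 — PE[1][1] acc=0, pass-E 0, pass-S 0
  after 1 — PE[1][1] acc=0, pass-E 0, pass-S 0
  after 2 — PE[1][1] acc=57, pass-E 1, pass-S 57
— OS: 2×3; PE[1][1] trace:
  after 0 — PE[1][1] acc=0, pass-E 0, pass-S 0
  after 1 — PE[1][1] acc=0, pass-E 0, pass-S 0
  after 2 — PE[1][1] acc=18, pass-E 3, pass-S 6
— RS: 2×2; PE[1][1] trace:
  after 0 — PE[1][1] acc=0, pass-E 0, pass-S 0
  after 1 — PE[1][1] acc=0, pass-E 0, pass-S 0
  after 2 — PE[1][1] acc=30, pass-E 30, pass-S 2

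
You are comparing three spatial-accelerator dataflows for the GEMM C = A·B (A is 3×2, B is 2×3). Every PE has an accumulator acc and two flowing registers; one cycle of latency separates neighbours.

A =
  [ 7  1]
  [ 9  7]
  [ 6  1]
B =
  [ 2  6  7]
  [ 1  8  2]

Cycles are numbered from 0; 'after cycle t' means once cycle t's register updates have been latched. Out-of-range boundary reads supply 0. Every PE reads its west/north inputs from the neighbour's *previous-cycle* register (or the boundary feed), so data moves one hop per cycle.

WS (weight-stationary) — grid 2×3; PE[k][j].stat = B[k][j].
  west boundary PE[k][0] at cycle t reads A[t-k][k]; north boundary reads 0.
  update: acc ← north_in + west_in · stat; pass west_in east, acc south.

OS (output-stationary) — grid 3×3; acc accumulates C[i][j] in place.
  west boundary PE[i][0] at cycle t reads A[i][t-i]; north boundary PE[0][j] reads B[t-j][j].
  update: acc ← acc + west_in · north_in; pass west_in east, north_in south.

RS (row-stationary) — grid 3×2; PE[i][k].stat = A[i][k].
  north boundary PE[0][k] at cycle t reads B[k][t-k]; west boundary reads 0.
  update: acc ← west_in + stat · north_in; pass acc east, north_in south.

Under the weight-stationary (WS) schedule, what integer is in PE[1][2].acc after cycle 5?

PE[1][2].acc = 44

WS on a 2×3 grid — tracing PE[1][2] and its feeders:
  t=0 PE[0][2]: acc=0 h=0 v=0
  t=0 PE[1][1]: acc=0 h=0 v=0
  t=0 PE[1][2]: acc=0 h=0 v=0
  t=1 PE[0][2]: acc=0 h=0 v=0
  t=1 PE[1][1]: acc=0 h=0 v=0
  t=1 PE[1][2]: acc=0 h=0 v=0
  t=2 PE[0][2]: acc=49 h=7 v=49
  t=2 PE[1][1]: acc=50 h=1 v=50
  t=2 PE[1][2]: acc=0 h=0 v=0
  t=3 PE[0][2]: acc=63 h=9 v=63
  t=3 PE[1][1]: acc=110 h=7 v=110
  t=3 PE[1][2]: acc=51 h=1 v=51
  t=4 PE[0][2]: acc=42 h=6 v=42
  t=4 PE[1][1]: acc=44 h=1 v=44
  t=4 PE[1][2]: acc=77 h=7 v=77
  t=5 PE[0][2]: acc=0 h=0 v=0
  t=5 PE[1][1]: acc=0 h=0 v=0
  t=5 PE[1][2]: acc=44 h=1 v=44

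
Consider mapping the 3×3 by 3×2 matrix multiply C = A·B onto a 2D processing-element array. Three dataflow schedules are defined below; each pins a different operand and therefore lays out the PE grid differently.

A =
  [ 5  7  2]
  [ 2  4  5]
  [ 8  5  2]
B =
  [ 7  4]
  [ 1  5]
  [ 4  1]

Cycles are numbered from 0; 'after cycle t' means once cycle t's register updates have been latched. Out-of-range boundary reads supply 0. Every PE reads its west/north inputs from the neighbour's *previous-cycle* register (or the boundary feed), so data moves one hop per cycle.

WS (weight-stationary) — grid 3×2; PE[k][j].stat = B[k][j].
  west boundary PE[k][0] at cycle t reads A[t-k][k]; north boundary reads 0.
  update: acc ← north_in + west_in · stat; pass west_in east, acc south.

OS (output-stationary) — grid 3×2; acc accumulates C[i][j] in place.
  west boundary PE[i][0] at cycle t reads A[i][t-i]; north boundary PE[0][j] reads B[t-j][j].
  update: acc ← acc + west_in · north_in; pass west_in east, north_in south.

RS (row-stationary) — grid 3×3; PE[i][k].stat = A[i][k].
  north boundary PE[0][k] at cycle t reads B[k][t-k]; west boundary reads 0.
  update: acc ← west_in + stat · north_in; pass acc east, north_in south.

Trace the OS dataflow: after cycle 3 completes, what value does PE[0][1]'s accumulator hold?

Tracing OS — 3×2 array, target PE[0][1]:
  after 0 — PE[0][0] acc=35, pass-E 5, pass-S 7
  after 0 — PE[0][1] acc=0, pass-E 0, pass-S 0
  after 1 — PE[0][0] acc=42, pass-E 7, pass-S 1
  after 1 — PE[0][1] acc=20, pass-E 5, pass-S 4
  after 2 — PE[0][0] acc=50, pass-E 2, pass-S 4
  after 2 — PE[0][1] acc=55, pass-E 7, pass-S 5
  after 3 — PE[0][0] acc=50, pass-E 0, pass-S 0
  after 3 — PE[0][1] acc=57, pass-E 2, pass-S 1

PE[0][1].acc = 57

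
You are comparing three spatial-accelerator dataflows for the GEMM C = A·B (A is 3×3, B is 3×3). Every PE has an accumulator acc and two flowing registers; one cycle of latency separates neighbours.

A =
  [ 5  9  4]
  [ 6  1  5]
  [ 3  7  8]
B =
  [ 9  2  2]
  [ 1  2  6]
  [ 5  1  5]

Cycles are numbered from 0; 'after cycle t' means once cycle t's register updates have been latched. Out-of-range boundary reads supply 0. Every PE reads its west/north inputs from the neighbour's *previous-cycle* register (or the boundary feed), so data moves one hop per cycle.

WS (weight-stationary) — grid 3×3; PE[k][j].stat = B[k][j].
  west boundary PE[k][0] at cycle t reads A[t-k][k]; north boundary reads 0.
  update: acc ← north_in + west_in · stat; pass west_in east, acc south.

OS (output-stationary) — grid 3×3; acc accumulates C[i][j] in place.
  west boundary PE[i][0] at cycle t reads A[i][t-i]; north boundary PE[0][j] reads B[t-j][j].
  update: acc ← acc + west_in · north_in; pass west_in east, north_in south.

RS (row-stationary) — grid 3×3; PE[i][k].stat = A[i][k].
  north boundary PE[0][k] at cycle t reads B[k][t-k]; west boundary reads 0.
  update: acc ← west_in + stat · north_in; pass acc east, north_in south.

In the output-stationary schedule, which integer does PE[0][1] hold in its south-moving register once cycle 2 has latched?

register = 2

OS on a 3×3 grid — tracing PE[0][1] and its feeders:
  step 0 · PE0,0: acc=45; fwd→5 fwd↓9
  step 0 · PE0,1: acc=0; fwd→0 fwd↓0
  step 1 · PE0,0: acc=54; fwd→9 fwd↓1
  step 1 · PE0,1: acc=10; fwd→5 fwd↓2
  step 2 · PE0,0: acc=74; fwd→4 fwd↓5
  step 2 · PE0,1: acc=28; fwd→9 fwd↓2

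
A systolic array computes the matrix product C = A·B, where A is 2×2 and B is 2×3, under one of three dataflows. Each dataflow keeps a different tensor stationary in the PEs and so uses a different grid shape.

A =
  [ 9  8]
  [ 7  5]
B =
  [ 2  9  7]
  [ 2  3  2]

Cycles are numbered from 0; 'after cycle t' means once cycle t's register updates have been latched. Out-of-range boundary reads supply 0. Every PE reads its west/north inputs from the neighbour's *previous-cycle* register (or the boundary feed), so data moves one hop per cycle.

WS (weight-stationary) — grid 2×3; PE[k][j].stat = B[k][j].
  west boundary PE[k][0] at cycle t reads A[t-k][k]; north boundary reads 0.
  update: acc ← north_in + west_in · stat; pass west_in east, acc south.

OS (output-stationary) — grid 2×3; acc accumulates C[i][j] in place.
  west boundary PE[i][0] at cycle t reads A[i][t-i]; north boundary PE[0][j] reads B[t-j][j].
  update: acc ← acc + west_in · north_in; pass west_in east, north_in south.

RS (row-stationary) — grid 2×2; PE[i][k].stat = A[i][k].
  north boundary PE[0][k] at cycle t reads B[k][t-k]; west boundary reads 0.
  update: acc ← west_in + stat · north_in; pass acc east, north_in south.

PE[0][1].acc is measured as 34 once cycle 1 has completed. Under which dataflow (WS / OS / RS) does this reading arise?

dataflow = RS

WS (2×3 grid), PE[0][1]:
  after 0 — PE[0][1] acc=0, pass-E 0, pass-S 0
  after 1 — PE[0][1] acc=81, pass-E 9, pass-S 81
OS (2×3 grid), PE[0][1]:
  after 0 — PE[0][1] acc=0, pass-E 0, pass-S 0
  after 1 — PE[0][1] acc=81, pass-E 9, pass-S 9
RS (2×2 grid), PE[0][1]:
  after 0 — PE[0][1] acc=0, pass-E 0, pass-S 0
  after 1 — PE[0][1] acc=34, pass-E 34, pass-S 2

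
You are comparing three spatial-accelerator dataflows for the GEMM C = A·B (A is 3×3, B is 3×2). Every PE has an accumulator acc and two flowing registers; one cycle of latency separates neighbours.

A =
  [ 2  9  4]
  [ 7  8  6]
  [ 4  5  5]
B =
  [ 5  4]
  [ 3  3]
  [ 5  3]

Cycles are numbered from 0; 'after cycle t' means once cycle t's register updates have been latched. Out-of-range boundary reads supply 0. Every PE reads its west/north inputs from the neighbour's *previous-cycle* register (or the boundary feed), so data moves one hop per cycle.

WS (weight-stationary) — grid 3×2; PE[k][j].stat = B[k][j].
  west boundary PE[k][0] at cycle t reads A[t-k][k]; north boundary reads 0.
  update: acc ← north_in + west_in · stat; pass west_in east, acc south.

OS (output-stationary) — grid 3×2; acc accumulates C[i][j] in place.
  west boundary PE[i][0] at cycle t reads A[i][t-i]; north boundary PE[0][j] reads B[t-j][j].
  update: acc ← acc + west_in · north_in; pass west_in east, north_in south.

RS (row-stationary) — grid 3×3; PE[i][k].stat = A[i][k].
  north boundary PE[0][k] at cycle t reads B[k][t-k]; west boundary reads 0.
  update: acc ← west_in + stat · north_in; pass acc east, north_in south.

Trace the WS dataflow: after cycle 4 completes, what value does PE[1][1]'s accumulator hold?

WS on a 3×2 grid — tracing PE[1][1] and its feeders:
  after 0 — PE[0][1] acc=0, pass-E 0, pass-S 0
  after 0 — PE[1][0] acc=0, pass-E 0, pass-S 0
  after 0 — PE[1][1] acc=0, pass-E 0, pass-S 0
  after 1 — PE[0][1] acc=8, pass-E 2, pass-S 8
  after 1 — PE[1][0] acc=37, pass-E 9, pass-S 37
  after 1 — PE[1][1] acc=0, pass-E 0, pass-S 0
  after 2 — PE[0][1] acc=28, pass-E 7, pass-S 28
  after 2 — PE[1][0] acc=59, pass-E 8, pass-S 59
  after 2 — PE[1][1] acc=35, pass-E 9, pass-S 35
  after 3 — PE[0][1] acc=16, pass-E 4, pass-S 16
  after 3 — PE[1][0] acc=35, pass-E 5, pass-S 35
  after 3 — PE[1][1] acc=52, pass-E 8, pass-S 52
  after 4 — PE[0][1] acc=0, pass-E 0, pass-S 0
  after 4 — PE[1][0] acc=0, pass-E 0, pass-S 0
  after 4 — PE[1][1] acc=31, pass-E 5, pass-S 31

PE[1][1].acc = 31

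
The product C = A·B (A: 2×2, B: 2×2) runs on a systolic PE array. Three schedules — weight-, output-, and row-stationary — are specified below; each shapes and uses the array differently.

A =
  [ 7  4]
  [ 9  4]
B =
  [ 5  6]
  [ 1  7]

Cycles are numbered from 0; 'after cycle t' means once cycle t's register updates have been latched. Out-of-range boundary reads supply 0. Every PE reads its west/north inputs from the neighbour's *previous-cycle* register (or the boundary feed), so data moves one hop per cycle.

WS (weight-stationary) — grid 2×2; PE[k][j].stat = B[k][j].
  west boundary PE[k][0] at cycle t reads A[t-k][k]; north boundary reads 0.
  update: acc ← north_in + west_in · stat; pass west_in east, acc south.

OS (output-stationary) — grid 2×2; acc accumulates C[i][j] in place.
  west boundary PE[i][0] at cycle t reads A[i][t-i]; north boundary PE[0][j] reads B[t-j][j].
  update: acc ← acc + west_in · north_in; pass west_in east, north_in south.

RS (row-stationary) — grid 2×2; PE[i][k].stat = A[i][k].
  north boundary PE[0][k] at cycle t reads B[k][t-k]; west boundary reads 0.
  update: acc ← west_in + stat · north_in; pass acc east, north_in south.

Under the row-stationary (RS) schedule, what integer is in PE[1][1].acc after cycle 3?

PE[1][1].acc = 82

RS 2×2: PE[1][1] cycle-by-cycle (with neighbour feeds):
  cycle 0: PE[0][1] → acc 0, east 0, south 0
  cycle 0: PE[1][0] → acc 0, east 0, south 0
  cycle 0: PE[1][1] → acc 0, east 0, south 0
  cycle 1: PE[0][1] → acc 39, east 39, south 1
  cycle 1: PE[1][0] → acc 45, east 45, south 5
  cycle 1: PE[1][1] → acc 0, east 0, south 0
  cycle 2: PE[0][1] → acc 70, east 70, south 7
  cycle 2: PE[1][0] → acc 54, east 54, south 6
  cycle 2: PE[1][1] → acc 49, east 49, south 1
  cycle 3: PE[0][1] → acc 0, east 0, south 0
  cycle 3: PE[1][0] → acc 0, east 0, south 0
  cycle 3: PE[1][1] → acc 82, east 82, south 7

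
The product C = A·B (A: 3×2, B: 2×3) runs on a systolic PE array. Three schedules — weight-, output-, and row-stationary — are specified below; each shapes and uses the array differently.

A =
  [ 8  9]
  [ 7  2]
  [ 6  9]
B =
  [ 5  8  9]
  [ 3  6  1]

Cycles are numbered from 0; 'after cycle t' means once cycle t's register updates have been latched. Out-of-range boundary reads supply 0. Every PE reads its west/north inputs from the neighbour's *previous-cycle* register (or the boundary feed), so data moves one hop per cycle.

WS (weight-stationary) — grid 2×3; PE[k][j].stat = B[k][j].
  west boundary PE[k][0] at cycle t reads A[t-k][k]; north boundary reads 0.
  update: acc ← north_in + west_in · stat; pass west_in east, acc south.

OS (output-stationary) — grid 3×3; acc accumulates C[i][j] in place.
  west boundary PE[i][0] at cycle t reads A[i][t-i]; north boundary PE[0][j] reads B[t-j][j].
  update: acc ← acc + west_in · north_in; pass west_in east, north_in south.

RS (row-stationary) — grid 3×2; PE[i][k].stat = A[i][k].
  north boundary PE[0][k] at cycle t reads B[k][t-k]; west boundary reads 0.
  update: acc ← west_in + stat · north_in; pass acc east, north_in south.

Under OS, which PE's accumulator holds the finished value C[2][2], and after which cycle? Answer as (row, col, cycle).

Under OS, C[2][2] lands at PE[2][2]:
  after 0 — PE[2][2] acc=0, pass-E 0, pass-S 0
  after 1 — PE[2][2] acc=0, pass-E 0, pass-S 0
  after 2 — PE[2][2] acc=0, pass-E 0, pass-S 0
  after 3 — PE[2][2] acc=0, pass-E 0, pass-S 0
  after 4 — PE[2][2] acc=54, pass-E 6, pass-S 9
  after 5 — PE[2][2] acc=63, pass-E 9, pass-S 1

(row, col, cycle) = (2, 2, 5)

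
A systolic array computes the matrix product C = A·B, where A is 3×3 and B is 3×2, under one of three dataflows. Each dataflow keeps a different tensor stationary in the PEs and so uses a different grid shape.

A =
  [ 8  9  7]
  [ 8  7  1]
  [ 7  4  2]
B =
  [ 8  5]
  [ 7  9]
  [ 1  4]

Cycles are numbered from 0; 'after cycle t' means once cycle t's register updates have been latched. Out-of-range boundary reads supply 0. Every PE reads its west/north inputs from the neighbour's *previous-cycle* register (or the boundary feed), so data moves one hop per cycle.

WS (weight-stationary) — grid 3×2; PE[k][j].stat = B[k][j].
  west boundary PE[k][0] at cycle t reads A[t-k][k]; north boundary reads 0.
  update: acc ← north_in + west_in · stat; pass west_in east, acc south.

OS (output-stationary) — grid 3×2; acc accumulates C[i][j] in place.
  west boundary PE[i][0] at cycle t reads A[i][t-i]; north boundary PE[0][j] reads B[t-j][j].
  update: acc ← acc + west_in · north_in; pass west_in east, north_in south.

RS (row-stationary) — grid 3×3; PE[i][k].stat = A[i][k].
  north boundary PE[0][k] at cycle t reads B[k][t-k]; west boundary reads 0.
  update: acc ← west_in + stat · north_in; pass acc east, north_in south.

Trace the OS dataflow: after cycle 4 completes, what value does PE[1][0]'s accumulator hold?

PE[1][0].acc = 114

OS on a 3×2 grid — tracing PE[1][0] and its feeders:
  @0  [0,0]  acc 64  |  →8  ↓8
  @0  [1,0]  acc 0  |  →0  ↓0
  @1  [0,0]  acc 127  |  →9  ↓7
  @1  [1,0]  acc 64  |  →8  ↓8
  @2  [0,0]  acc 134  |  →7  ↓1
  @2  [1,0]  acc 113  |  →7  ↓7
  @3  [0,0]  acc 134  |  →0  ↓0
  @3  [1,0]  acc 114  |  →1  ↓1
  @4  [0,0]  acc 134  |  →0  ↓0
  @4  [1,0]  acc 114  |  →0  ↓0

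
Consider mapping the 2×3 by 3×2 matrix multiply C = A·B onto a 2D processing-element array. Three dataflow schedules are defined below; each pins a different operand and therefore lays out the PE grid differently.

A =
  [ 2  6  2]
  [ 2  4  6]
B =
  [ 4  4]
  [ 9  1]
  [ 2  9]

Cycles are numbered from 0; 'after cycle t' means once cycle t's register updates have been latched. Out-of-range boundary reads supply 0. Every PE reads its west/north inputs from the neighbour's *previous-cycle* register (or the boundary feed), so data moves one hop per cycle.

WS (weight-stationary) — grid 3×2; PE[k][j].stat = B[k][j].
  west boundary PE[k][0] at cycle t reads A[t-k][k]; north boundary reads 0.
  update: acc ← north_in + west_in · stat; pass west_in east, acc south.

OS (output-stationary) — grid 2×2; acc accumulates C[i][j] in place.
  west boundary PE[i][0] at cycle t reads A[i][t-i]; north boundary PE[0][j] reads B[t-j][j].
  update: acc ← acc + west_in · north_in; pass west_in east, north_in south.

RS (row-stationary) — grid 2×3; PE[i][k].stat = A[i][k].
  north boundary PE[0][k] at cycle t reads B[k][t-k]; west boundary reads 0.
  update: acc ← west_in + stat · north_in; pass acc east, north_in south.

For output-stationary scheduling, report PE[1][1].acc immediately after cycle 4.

PE[1][1].acc = 66

OS on a 2×2 grid — tracing PE[1][1] and its feeders:
  [0] (0,1) acc=0 (h:0 v:0)
  [0] (1,0) acc=0 (h:0 v:0)
  [0] (1,1) acc=0 (h:0 v:0)
  [1] (0,1) acc=8 (h:2 v:4)
  [1] (1,0) acc=8 (h:2 v:4)
  [1] (1,1) acc=0 (h:0 v:0)
  [2] (0,1) acc=14 (h:6 v:1)
  [2] (1,0) acc=44 (h:4 v:9)
  [2] (1,1) acc=8 (h:2 v:4)
  [3] (0,1) acc=32 (h:2 v:9)
  [3] (1,0) acc=56 (h:6 v:2)
  [3] (1,1) acc=12 (h:4 v:1)
  [4] (0,1) acc=32 (h:0 v:0)
  [4] (1,0) acc=56 (h:0 v:0)
  [4] (1,1) acc=66 (h:6 v:9)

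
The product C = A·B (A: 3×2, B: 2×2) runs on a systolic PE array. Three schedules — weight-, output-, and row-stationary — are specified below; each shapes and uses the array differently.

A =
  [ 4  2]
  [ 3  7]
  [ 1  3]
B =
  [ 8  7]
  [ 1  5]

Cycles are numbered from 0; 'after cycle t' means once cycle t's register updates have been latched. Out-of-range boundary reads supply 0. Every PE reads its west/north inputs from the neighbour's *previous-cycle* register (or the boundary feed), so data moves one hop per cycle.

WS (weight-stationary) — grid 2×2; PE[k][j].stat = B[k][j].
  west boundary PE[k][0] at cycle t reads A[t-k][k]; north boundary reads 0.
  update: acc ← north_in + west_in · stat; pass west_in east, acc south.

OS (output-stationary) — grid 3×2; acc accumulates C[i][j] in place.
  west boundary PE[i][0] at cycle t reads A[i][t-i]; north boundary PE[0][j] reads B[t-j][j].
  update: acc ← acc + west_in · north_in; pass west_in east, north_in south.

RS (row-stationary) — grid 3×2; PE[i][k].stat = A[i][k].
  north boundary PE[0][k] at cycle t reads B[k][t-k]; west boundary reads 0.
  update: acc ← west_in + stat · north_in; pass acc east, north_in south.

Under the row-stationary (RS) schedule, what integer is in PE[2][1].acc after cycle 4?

PE[2][1].acc = 22

RS (3×2). Following PE[2][1] plus its west/north inputs:
  step 0 · PE1,1: acc=0; fwd→0 fwd↓0
  step 0 · PE2,0: acc=0; fwd→0 fwd↓0
  step 0 · PE2,1: acc=0; fwd→0 fwd↓0
  step 1 · PE1,1: acc=0; fwd→0 fwd↓0
  step 1 · PE2,0: acc=0; fwd→0 fwd↓0
  step 1 · PE2,1: acc=0; fwd→0 fwd↓0
  step 2 · PE1,1: acc=31; fwd→31 fwd↓1
  step 2 · PE2,0: acc=8; fwd→8 fwd↓8
  step 2 · PE2,1: acc=0; fwd→0 fwd↓0
  step 3 · PE1,1: acc=56; fwd→56 fwd↓5
  step 3 · PE2,0: acc=7; fwd→7 fwd↓7
  step 3 · PE2,1: acc=11; fwd→11 fwd↓1
  step 4 · PE1,1: acc=0; fwd→0 fwd↓0
  step 4 · PE2,0: acc=0; fwd→0 fwd↓0
  step 4 · PE2,1: acc=22; fwd→22 fwd↓5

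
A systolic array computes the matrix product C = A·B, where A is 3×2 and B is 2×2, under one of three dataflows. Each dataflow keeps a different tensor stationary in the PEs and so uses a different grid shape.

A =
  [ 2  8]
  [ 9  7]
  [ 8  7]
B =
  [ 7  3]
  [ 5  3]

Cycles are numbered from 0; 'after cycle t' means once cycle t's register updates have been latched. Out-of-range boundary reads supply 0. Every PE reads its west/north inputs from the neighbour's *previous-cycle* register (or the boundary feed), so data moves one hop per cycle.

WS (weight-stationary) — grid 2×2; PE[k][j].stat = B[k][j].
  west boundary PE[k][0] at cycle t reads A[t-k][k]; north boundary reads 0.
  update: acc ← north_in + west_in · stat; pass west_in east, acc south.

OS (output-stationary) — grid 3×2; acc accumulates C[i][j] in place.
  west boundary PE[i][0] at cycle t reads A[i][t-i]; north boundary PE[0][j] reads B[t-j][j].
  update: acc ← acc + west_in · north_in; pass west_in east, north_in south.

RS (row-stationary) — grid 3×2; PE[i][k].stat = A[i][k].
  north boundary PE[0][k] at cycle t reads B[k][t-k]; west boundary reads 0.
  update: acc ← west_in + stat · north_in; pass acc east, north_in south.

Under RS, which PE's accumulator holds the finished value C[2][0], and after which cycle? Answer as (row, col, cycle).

(row, col, cycle) = (2, 1, 3)

RS: C[2][0] accumulates in PE[2][1]:
  c0 r2c1: 0 / 0 / 0
  c1 r2c1: 0 / 0 / 0
  c2 r2c1: 0 / 0 / 0
  c3 r2c1: 91 / 91 / 5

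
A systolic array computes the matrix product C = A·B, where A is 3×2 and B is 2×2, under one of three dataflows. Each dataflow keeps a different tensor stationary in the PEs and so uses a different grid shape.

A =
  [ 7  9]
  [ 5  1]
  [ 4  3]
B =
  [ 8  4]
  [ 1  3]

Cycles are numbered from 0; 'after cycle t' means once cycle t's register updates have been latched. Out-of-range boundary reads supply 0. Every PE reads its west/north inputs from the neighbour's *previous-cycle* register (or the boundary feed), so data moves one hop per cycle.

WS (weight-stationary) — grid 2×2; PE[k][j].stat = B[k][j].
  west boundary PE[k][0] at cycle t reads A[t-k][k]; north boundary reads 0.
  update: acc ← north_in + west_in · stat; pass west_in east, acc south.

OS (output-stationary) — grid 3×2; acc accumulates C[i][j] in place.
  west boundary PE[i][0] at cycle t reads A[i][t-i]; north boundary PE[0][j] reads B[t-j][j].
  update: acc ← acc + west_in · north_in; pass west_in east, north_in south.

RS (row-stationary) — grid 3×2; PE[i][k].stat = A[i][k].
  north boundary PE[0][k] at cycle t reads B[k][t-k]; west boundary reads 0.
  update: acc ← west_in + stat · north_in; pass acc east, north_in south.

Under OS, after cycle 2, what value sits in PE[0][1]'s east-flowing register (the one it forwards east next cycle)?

OS on a 3×2 grid — tracing PE[0][1] and its feeders:
  0: (0,0).acc=56  regs=<7,8>
  0: (0,1).acc=0  regs=<0,0>
  1: (0,0).acc=65  regs=<9,1>
  1: (0,1).acc=28  regs=<7,4>
  2: (0,0).acc=65  regs=<0,0>
  2: (0,1).acc=55  regs=<9,3>

register = 9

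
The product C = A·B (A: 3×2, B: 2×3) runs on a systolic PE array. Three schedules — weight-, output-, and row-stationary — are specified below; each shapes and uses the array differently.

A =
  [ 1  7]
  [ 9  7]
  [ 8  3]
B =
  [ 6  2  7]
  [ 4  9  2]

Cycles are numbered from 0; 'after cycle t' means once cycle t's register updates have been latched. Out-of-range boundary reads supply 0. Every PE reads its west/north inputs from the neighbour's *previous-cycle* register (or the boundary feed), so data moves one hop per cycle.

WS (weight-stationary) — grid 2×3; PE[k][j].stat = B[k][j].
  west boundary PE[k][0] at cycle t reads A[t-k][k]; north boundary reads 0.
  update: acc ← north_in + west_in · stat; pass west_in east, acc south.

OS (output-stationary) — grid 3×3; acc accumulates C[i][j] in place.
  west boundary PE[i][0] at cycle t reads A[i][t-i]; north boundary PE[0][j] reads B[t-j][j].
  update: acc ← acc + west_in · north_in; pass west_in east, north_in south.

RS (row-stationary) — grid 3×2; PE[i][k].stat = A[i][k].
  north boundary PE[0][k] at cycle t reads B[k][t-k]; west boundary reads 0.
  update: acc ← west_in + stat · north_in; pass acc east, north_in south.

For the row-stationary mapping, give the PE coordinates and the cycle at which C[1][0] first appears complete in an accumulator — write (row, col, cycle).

(row, col, cycle) = (1, 1, 2)

Under RS, C[1][0] lands at PE[1][1]:
  @0  [1,1]  acc 0  |  →0  ↓0
  @1  [1,1]  acc 0  |  →0  ↓0
  @2  [1,1]  acc 82  |  →82  ↓4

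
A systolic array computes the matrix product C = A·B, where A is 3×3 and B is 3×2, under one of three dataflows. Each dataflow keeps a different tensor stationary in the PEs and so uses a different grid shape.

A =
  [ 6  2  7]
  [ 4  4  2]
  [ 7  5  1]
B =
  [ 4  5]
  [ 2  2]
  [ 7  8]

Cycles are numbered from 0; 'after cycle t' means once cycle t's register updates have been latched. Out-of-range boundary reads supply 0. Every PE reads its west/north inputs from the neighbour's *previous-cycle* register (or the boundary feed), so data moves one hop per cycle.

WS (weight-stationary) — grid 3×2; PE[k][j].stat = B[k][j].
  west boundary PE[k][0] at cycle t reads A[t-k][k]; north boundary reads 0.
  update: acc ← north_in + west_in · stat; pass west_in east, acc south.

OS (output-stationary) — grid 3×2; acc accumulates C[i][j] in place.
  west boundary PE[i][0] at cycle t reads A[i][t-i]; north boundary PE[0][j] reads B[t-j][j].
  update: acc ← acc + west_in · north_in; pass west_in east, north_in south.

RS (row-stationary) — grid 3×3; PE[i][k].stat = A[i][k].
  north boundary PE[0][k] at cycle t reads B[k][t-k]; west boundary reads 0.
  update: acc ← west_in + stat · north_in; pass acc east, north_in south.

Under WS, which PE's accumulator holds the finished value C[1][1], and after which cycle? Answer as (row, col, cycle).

(row, col, cycle) = (2, 1, 4)

WS: C[1][1] accumulates in PE[2][1]:
  t=0 PE[2][1]: acc=0 h=0 v=0
  t=1 PE[2][1]: acc=0 h=0 v=0
  t=2 PE[2][1]: acc=0 h=0 v=0
  t=3 PE[2][1]: acc=90 h=7 v=90
  t=4 PE[2][1]: acc=44 h=2 v=44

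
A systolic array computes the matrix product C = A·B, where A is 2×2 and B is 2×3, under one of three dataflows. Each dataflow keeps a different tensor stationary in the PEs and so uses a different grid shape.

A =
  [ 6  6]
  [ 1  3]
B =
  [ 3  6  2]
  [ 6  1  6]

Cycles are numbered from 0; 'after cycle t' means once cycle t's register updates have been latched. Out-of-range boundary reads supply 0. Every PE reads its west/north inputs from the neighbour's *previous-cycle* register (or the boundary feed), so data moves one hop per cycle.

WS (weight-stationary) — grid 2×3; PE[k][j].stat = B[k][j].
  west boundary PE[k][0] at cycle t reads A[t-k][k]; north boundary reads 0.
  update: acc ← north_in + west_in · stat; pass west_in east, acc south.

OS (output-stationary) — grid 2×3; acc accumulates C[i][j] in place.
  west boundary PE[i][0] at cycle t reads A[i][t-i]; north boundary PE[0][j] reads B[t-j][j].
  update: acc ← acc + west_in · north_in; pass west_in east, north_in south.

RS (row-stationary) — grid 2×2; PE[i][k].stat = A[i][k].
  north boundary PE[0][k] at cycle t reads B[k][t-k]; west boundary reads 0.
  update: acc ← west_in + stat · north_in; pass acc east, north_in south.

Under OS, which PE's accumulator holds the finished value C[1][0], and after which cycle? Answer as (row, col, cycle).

OS: C[1][0] accumulates in PE[1][0]:
  [0] (1,0) acc=0 (h:0 v:0)
  [1] (1,0) acc=3 (h:1 v:3)
  [2] (1,0) acc=21 (h:3 v:6)

(row, col, cycle) = (1, 0, 2)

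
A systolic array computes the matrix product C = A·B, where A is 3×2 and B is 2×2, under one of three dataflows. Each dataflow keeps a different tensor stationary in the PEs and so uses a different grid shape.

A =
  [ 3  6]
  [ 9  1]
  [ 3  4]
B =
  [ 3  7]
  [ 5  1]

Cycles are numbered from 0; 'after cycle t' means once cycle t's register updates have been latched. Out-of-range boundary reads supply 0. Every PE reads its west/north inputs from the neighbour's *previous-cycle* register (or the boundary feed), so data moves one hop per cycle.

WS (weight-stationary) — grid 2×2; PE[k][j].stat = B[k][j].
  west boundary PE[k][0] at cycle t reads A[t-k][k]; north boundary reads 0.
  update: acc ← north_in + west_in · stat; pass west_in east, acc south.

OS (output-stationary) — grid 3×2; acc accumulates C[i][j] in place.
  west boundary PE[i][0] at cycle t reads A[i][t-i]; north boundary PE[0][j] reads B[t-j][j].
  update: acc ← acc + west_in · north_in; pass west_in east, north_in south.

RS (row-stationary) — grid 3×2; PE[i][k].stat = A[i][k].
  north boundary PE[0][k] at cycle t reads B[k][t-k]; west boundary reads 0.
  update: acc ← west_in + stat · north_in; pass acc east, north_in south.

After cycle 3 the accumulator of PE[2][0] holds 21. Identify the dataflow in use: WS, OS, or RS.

WS: PE[2][0] is outside its 2×2 grid.
OS [3×2] PE[2][0] across cycles:
  t=0 PE[2][0]: acc=0 h=0 v=0
  t=1 PE[2][0]: acc=0 h=0 v=0
  t=2 PE[2][0]: acc=9 h=3 v=3
  t=3 PE[2][0]: acc=29 h=4 v=5
RS [3×2] PE[2][0] across cycles:
  t=0 PE[2][0]: acc=0 h=0 v=0
  t=1 PE[2][0]: acc=0 h=0 v=0
  t=2 PE[2][0]: acc=9 h=9 v=3
  t=3 PE[2][0]: acc=21 h=21 v=7

dataflow = RS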